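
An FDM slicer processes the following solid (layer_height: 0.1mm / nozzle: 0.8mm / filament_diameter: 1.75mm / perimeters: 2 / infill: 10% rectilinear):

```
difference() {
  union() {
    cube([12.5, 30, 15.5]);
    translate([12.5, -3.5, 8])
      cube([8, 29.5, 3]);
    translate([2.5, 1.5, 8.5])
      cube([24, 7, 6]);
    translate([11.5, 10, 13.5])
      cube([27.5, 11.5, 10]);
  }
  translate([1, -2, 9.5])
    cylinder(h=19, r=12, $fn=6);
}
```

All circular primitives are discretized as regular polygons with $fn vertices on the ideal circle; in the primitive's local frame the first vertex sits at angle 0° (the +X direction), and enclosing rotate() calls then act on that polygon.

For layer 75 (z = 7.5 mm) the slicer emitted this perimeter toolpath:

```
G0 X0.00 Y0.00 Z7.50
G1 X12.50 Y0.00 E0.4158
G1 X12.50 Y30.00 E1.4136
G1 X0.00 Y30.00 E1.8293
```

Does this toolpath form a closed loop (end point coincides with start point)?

no

Start point (G0): (0.00, 0.00). End point (last G1): the path does not return to the start — open.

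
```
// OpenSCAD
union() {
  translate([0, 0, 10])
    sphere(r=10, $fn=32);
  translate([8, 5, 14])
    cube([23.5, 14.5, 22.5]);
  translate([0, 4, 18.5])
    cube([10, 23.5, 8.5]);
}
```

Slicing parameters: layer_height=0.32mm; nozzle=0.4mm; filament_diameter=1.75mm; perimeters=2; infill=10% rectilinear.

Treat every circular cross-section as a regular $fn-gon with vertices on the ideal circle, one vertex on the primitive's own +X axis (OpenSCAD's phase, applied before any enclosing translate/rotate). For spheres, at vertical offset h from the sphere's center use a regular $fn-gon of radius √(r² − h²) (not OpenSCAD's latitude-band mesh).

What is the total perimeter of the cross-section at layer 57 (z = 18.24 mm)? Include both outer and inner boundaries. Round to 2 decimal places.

111.54 mm

At z = 18.24 mm: the r=10 sphere slices to a regular 32-gon of circumradius 5.666 (√(r²−h²) with h=8.24 from center) (perimeter = 2·32·5.666·sin(180°/32) = 35.54 mm); the cube at (8, 5) (footprint 23.5×14.5) is included at this height (perimeter 76.00 mm); the cube at (0, 4) does not reach this height (z outside [18.5, 27]); Merging all regions: the 2 present regions are separate (no shared area or edge), so areas and boundary lengths simply add and each stays a separate island — boundary = 111.54 mm. Overall, the cross-section has 2 separate islands. Total boundary length (outer) = 111.54 mm.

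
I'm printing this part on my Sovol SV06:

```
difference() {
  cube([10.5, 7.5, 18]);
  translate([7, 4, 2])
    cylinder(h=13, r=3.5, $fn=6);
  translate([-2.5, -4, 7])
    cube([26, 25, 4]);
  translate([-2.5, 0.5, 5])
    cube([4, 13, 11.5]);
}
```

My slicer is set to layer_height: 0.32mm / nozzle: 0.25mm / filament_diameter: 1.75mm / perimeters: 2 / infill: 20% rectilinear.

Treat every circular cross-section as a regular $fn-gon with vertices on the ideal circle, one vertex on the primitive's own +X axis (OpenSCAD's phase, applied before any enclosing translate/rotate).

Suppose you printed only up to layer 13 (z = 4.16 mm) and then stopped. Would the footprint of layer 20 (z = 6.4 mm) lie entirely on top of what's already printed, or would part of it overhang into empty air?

entirely on top

Compare the two slices. At z = 4.16: the 10.5×7.5 cube contributes its full rectangle (area 78.75 mm²); the r=3.5 cylinder at (7, 4) contributes a regular 6-gon of circumradius 3.5 (area = (6/2)·3.500²·sin(360°/6) = 31.83 mm²); the cube at (-2.5, -4) does not reach this height (z outside [7, 11]); the cube at (-2.5, 0.5) does not reach this height (z outside [5, 16.5]); After the difference (first − rest): starting from the 10.5×7.5 cube (78.75 mm²), the r=3.5 cylinder at (7, 4) lies inside it touching the edge (removes its full 31.83 mm²) — area = 46.92 mm². At z = 6.4: the 10.5×7.5 cube contributes its full rectangle (area 78.75 mm²); the cylinder at (7, 4): section is a regular 6-gon, circumradius r=3.5 (area = (6/2)·3.500²·sin(360°/6) = 31.83 mm²); the cube at (-2.5, -4) does not reach this height (z outside [7, 11]); the 4×13 cube at (-2.5, 0.5) contributes its full rectangle (area 52.00 mm²); Taking the first minus the rest: starting from the 10.5×7.5 cube (78.75 mm²), the r=3.5 cylinder at (7, 4) lies inside it touching the edge (removes its full 31.83 mm²); the 4×13 cube at (-2.5, 0.5) partially overlaps it — only the 10.50 mm² overlap (of its 52.00 mm²) is removed, clipping the outline — area = 36.42 mm². Checking containment: the cross-section at z = 6.4 is a subset of the cross-section at z = 4.16.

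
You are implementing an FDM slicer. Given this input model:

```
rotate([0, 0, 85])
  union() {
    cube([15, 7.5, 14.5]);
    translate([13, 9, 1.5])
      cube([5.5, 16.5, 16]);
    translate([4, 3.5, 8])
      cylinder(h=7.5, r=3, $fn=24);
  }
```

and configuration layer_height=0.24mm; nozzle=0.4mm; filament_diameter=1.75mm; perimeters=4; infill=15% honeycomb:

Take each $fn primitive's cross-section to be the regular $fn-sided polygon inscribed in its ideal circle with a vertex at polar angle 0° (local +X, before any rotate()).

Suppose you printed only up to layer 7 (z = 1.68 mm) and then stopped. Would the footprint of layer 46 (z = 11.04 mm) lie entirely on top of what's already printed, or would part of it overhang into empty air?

entirely on top

Compare the two slices. At z = 1.68: the cube is present — its section is the full 15×7.5 rectangle (area 112.50 mm²); the cube at (13, 9) is present — its section is the full 5.5×16.5 rectangle (area 90.75 mm²); the cylinder at (4, 3.5) is absent (z outside [8, 15.5]); Combining (union): the 2 present regions are separate (no shared area or edge), so areas and boundary lengths simply add and each stays a separate island — area = 203.25 mm²; (whole slice rotated 85° about Z — lengths, areas and connectivity unchanged). At z = 11.04: the 15×7.5 cube contributes its full rectangle (area 112.50 mm²); the 5.5×16.5 cube at (13, 9) contributes its full rectangle (area 90.75 mm²); the r=3 cylinder at (4, 3.5) contributes a regular 24-gon of circumradius 3 (area = (24/2)·3.000²·sin(360°/24) = 27.95 mm²); Merging all regions: the regions partially overlap — summed areas 231.20 mm² minus the doubly-counted overlap 27.95 mm² gives 203.25 mm² — area = 203.25 mm²; (whole slice rotated 85° about Z — lengths, areas and connectivity unchanged). Checking containment: the cross-section at z = 11.04 is a subset of the cross-section at z = 1.68.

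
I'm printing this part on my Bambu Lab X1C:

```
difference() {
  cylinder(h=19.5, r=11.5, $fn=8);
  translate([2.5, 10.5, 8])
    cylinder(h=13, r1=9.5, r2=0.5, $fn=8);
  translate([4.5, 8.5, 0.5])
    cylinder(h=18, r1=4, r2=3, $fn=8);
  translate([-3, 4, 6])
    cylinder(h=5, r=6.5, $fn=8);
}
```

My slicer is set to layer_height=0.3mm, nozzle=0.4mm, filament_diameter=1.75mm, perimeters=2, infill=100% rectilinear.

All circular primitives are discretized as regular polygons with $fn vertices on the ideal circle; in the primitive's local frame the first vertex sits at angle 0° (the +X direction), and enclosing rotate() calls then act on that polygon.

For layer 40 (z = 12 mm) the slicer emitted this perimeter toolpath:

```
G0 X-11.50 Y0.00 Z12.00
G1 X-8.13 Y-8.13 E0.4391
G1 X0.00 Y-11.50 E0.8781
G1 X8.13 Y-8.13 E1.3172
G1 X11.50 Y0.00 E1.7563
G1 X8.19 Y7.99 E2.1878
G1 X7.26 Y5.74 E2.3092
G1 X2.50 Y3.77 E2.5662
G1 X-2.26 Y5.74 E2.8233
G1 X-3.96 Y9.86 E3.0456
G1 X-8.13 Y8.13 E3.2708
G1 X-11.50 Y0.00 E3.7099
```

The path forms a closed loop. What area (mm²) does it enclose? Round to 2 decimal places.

Apply the shoelace formula to the sequence of (X, Y) vertices; enclosed area = 316.33 mm².

316.33 mm²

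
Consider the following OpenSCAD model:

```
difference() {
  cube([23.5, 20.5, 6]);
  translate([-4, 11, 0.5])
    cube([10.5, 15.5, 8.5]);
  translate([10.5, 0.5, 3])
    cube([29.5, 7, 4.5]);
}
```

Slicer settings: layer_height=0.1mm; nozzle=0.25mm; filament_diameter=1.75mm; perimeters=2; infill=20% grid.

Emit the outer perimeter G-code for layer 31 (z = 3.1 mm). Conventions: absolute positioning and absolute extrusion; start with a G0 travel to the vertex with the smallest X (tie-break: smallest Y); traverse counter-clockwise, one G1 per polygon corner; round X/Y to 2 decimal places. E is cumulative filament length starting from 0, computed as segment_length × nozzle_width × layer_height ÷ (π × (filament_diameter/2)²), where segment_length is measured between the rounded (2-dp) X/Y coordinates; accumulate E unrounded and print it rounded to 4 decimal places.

At z = 3.1 mm: the 23.5×20.5 cube contributes its full rectangle; the 10.5×15.5 cube at (-4, 11) contributes its full rectangle; the cube at (10.5, 0.5) (footprint 29.5×7) is included at this height; After the difference (first − rest): starting from the 23.5×20.5 cube, the 10.5×15.5 cube at (-4, 11) partially overlaps it — only the 61.75 mm² overlap (of its 162.75 mm²) is removed, clipping the outline; the 29.5×7 cube at (10.5, 0.5) partially overlaps it — only the 91.00 mm² overlap (of its 206.50 mm²) is removed, clipping the outline — 1 connected region. The outline is a single polygon with 10 vertices. Extrusion per mm of travel: 0.25 × 0.1 / (π × 0.875²) = 0.010394. Accumulating E over each segment gives final E = 1.1849.

G0 X0.00 Y0.00 Z3.10
G1 X23.50 Y0.00 E0.2443
G1 X23.50 Y0.50 E0.2495
G1 X10.50 Y0.50 E0.3846
G1 X10.50 Y7.50 E0.4573
G1 X23.50 Y7.50 E0.5924
G1 X23.50 Y20.50 E0.7276
G1 X6.50 Y20.50 E0.9043
G1 X6.50 Y11.00 E1.0030
G1 X0.00 Y11.00 E1.0706
G1 X0.00 Y0.00 E1.1849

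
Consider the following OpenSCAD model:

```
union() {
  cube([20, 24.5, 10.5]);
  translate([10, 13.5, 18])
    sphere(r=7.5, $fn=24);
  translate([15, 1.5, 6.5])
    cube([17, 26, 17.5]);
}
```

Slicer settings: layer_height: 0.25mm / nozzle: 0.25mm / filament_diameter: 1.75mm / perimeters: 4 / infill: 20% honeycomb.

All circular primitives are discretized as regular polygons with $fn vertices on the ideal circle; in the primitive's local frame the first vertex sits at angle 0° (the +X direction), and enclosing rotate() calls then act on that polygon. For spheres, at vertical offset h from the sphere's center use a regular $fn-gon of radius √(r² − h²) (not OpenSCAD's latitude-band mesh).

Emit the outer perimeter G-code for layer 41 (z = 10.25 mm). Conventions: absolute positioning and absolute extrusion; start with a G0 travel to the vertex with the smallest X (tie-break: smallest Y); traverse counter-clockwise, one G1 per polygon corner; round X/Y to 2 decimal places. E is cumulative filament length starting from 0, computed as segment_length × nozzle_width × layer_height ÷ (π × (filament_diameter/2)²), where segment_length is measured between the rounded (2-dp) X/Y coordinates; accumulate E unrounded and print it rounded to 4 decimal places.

G0 X0.00 Y0.00 Z10.25
G1 X20.00 Y0.00 E0.5197
G1 X20.00 Y1.50 E0.5587
G1 X32.00 Y1.50 E0.8705
G1 X32.00 Y27.50 E1.5461
G1 X15.00 Y27.50 E1.9878
G1 X15.00 Y24.50 E2.0658
G1 X0.00 Y24.50 E2.4555
G1 X0.00 Y0.00 E3.0922

At z = 10.25 mm: the 20×24.5 cube contributes its full rectangle; the sphere at (10, 13.5) is absent (|z−center|=7.750 > r=7.5); the cube at (15, 1.5) (footprint 17×26) is included at this height; Taking the union: the regions partially overlap (shared area 115.00 mm²), so overlapping operands fuse into one piece — 1 connected region. The outline is a single polygon with 8 vertices. Extrusion per mm of travel: 0.25 × 0.25 / (π × 0.875²) = 0.025984. Accumulating E over each segment gives final E = 3.0922.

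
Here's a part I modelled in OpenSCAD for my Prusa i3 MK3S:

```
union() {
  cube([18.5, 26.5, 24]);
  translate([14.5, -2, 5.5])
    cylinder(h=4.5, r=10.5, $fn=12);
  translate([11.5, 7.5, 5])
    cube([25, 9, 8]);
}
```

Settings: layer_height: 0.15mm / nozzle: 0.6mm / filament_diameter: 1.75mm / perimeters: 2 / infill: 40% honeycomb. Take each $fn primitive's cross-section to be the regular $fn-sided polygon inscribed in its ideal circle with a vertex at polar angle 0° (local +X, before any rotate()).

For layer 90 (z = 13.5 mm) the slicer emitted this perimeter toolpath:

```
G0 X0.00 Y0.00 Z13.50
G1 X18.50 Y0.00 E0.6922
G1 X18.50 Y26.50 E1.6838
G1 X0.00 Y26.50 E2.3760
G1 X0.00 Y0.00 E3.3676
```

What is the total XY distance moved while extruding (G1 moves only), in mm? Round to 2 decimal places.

90.00 mm

Sum the Euclidean lengths of each G1 segment: total = 90.00 mm.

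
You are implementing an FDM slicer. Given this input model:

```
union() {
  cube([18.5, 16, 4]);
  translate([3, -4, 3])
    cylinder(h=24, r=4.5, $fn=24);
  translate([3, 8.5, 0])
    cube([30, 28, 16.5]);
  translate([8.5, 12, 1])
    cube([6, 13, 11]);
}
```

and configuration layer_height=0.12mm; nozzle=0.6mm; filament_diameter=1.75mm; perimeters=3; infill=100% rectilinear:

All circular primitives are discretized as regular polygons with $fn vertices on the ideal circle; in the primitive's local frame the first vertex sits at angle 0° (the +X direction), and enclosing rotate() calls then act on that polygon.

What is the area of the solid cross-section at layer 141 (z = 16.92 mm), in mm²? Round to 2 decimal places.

At z = 16.92 mm: the cube does not reach this height (z outside [0, 4]); the cylinder at (3, -4): section is a regular 24-gon, circumradius r=4.5 (area = (24/2)·4.500²·sin(360°/24) = 62.89 mm²); the cube at (3, 8.5) is absent (z outside [0, 16.5]); the cube at (8.5, 12) does not reach this height (z outside [1, 12]); Combining (union): only the r=4.5 cylinder at (3, -4) is present, so the union is just that shape — area = 62.89 mm². Overall, the cross-section is a single solid region. Net area = 62.89 mm².

62.89 mm²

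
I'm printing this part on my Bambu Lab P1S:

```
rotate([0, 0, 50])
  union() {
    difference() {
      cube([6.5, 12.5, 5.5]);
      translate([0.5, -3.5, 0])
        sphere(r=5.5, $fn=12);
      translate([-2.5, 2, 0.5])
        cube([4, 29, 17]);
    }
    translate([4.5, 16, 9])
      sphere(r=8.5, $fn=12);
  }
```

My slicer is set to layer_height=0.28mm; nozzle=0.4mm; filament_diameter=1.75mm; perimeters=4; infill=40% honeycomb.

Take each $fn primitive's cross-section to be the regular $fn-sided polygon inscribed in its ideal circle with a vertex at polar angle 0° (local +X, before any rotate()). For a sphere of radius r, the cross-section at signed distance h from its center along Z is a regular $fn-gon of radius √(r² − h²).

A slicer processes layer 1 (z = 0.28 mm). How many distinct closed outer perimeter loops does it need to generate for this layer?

At z = 0.28 mm: the cube is present — its section is the full 6.5×12.5 rectangle; the r=5.5 sphere at (0.5, -3.5) slices to a regular 12-gon of circumradius 5.493 (√(r²−h²) with h=0.28 from center); the cube at (-2.5, 2) does not reach this height (z outside [0.5, 17.5]); After the difference (first − rest): starting from the 6.5×12.5 cube, the r=5.5 sphere at (0.5, -3.5) partially overlaps it — only the 6.22 mm² overlap (of its 90.51 mm²) is removed, clipping the outline — 1 connected region; the sphere at (4.5, 16) is absent (|z−center|=8.720 > r=8.5); Merging all regions: only the result so far is present, so the union is just that shape — 1 connected region; (rotated 50° about Z; rotation is an isometry so areas/perimeters/island counts are preserved). The result has 1 disconnected region.

1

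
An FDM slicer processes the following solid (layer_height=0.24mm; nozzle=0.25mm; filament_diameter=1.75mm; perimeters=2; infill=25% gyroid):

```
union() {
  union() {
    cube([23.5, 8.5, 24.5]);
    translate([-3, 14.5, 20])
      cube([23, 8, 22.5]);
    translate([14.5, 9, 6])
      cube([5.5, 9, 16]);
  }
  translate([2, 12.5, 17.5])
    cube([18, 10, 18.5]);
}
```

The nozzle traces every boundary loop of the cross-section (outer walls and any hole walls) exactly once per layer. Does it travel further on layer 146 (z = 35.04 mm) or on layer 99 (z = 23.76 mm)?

Layer 146 (z = 35.04): the cube does not reach this height (z outside [0, 24.5]); the 23×8 cube at (-3, 14.5) contributes its full rectangle (perimeter 62.00 mm); the cube at (14.5, 9) is not intersected at this z (z outside [6, 22]); Merging all regions: only the 23×8 cube at (-3, 14.5) is present, so the union is just that shape — boundary = 62.00 mm; the cube at (2, 12.5) is present — its section is the full 18×10 rectangle (perimeter 56.00 mm); Merging all regions: the regions partially overlap (shared area 144.00 mm²), so the edge portions inside another operand are dropped and the merged outline is re-measured after clipping — boundary = 66.00 mm. So its perimeter = 66.00 mm. Layer 99 (z = 23.76): the cube (footprint 23.5×8.5) is included at this height (perimeter 64.00 mm); the cube at (-3, 14.5) (footprint 23×8) is included at this height (perimeter 62.00 mm); the cube at (14.5, 9) does not reach this height (z outside [6, 22]); Taking the union: the 2 present regions are separate (no shared area or edge), so areas and boundary lengths simply add and each stays a separate island — boundary = 126.00 mm; the cube at (2, 12.5) is present — its section is the full 18×10 rectangle (perimeter 56.00 mm); Taking the union: the regions partially overlap (shared area 144.00 mm²), so the edge portions inside another operand are dropped and the merged outline is re-measured after clipping — boundary = 130.00 mm. So its perimeter = 130.00 mm. Layer 99 is larger (130.00 vs 66.00 mm).

layer 99 (z = 23.76 mm)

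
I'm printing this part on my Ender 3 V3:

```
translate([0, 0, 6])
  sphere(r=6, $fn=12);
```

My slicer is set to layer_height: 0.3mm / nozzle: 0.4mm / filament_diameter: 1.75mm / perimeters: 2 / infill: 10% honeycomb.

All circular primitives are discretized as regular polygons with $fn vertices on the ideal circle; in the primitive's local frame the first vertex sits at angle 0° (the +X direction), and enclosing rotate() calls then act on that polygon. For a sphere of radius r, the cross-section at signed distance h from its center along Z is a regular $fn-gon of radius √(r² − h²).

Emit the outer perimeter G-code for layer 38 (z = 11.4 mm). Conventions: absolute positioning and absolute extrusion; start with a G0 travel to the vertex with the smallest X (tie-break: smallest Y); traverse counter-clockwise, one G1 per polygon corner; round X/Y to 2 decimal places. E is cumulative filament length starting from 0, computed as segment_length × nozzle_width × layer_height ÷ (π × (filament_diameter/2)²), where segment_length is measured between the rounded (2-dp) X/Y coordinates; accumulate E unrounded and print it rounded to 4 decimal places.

At z = 11.4 mm: the r=6 sphere slices to a regular 12-gon of circumradius 2.615 (√(r²−h²) with h=5.4 from center). The outline is a single polygon with 12 vertices. Extrusion per mm of travel: 0.4 × 0.3 / (π × 0.875²) = 0.049890. Accumulating E over each segment gives final E = 0.8103.

G0 X-2.62 Y0.00 Z11.40
G1 X-2.26 Y-1.31 E0.0678
G1 X-1.31 Y-2.26 E0.1348
G1 X0.00 Y-2.62 E0.2026
G1 X1.31 Y-2.26 E0.2704
G1 X2.26 Y-1.31 E0.3374
G1 X2.62 Y0.00 E0.4052
G1 X2.26 Y1.31 E0.4730
G1 X1.31 Y2.26 E0.5400
G1 X0.00 Y2.62 E0.6078
G1 X-1.31 Y2.26 E0.6755
G1 X-2.26 Y1.31 E0.7426
G1 X-2.62 Y0.00 E0.8103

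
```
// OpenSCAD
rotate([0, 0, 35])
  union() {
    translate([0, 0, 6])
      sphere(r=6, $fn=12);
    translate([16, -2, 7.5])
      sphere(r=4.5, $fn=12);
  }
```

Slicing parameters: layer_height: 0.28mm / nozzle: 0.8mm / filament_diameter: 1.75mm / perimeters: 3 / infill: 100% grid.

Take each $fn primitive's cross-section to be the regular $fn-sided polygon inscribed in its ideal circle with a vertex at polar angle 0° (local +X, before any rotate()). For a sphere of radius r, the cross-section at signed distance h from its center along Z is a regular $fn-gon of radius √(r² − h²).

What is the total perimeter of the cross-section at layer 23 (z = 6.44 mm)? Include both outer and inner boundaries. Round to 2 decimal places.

At z = 6.44 mm: the sphere: section is a regular 12-gon, circumradius = √(r²−h²) = √(6²−0.44²) = 5.984 (perimeter = 2·12·5.984·sin(180°/12) = 37.17 mm); the sphere at (16, -2): section is a regular 12-gon, circumradius = √(r²−h²) = √(4.5²−1.06²) = 4.373 (perimeter = 2·12·4.373·sin(180°/12) = 27.17 mm); Merging all regions: the 2 present regions are separate (no shared area or edge), so areas and boundary lengths simply add and each stays a separate island — boundary = 64.34 mm; (rotated 35° about Z; rotation is an isometry so areas/perimeters/island counts are preserved). Overall, the cross-section has 2 separate islands. Total boundary length (outer) = 64.34 mm.

64.34 mm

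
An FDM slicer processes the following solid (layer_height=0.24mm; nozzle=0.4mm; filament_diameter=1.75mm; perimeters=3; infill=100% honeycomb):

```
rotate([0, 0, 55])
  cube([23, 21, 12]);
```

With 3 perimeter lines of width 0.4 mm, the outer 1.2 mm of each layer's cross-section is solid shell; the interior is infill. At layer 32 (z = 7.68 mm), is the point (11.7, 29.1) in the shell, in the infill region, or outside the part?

outside

At z = 7.68 mm: the cube is present — its section is the full 23×21 rectangle; (rotated 55° about Z; rotation is an isometry so areas/perimeters/island counts are preserved). Overall, the cross-section is a single solid region. Undo the 55° rotation: the query point maps to (30.548, 7.107) in the un-rotated model frame. The nearest boundary edge runs (23.00, 0.00)→(23.00, 21.00); distance from the point to it = 7.55 mm. The point is not inside any of the regions above, so it lies outside the cross-section (7.55 mm from the nearest boundary).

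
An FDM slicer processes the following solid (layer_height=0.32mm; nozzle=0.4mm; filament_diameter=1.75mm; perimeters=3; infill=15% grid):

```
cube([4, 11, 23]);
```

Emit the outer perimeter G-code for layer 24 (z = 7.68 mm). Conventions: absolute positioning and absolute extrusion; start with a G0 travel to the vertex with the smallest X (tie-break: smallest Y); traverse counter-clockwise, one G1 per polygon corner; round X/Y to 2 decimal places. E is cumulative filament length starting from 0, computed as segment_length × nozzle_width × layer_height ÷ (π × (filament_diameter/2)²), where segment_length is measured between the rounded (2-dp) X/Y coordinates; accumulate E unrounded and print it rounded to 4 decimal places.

G0 X0.00 Y0.00 Z7.68
G1 X4.00 Y0.00 E0.2129
G1 X4.00 Y11.00 E0.7982
G1 X0.00 Y11.00 E1.0111
G1 X0.00 Y0.00 E1.5965

At z = 7.68 mm: the 4×11 cube contributes its full rectangle. The outline is a single polygon with 4 vertices. Extrusion per mm of travel: 0.4 × 0.32 / (π × 0.875²) = 0.053216. Accumulating E over each segment gives final E = 1.5965.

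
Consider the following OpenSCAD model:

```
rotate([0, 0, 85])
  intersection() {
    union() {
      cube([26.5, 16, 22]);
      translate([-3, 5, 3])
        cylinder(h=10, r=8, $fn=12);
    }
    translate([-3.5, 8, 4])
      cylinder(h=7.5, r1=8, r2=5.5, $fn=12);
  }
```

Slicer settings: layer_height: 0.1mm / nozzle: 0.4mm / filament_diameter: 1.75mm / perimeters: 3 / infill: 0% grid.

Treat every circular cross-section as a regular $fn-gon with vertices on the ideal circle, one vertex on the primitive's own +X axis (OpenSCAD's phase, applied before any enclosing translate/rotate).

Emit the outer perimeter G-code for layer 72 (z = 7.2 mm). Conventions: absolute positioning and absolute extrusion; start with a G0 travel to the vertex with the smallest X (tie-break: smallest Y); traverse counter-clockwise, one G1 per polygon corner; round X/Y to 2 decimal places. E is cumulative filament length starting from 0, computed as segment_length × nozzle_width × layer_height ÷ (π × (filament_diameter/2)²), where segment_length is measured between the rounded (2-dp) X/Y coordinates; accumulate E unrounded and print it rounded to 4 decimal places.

At z = 7.2 mm: the cube (footprint 26.5×16) is included at this height; the r=8 cylinder at (-3, 5) gives a regular 12-gon of circumradius 8 (constant along its height); Taking the union: the regions partially overlap (shared area 46.49 mm²), so overlapping operands fuse into one piece — 1 connected region; the cone at (-3.5, 8) (r1=8→r2=5.5) has section circumradius 6.933 here — a regular 12-gon; Keeping only the common overlap: the cone at (-3.5, 8) partially overlaps the result so far; clipping to the common part keeps 124.48 mm² — 1 connected region; (rotated 85° about Z; rotation is an isometry so areas/perimeters/island counts are preserved). The outline is a single polygon with 13 vertices. Extrusion per mm of travel: 0.4 × 0.1 / (π × 0.875²) = 0.016630. Accumulating E over each segment gives final E = 0.7127.

G0 X-13.92 Y1.22 Z7.20
G1 X-12.15 Y1.06 E0.0296
G1 X-13.21 Y-1.86 E0.0812
G1 X-12.49 Y-5.93 E0.1500
G1 X-9.83 Y-9.11 E0.2189
G1 X-8.43 Y-9.62 E0.2437
G1 X-5.34 Y-9.07 E0.2959
G1 X-2.60 Y-6.77 E0.3554
G1 X-1.37 Y-3.39 E0.4152
G1 X-1.99 Y0.14 E0.4748
G1 X-4.30 Y2.89 E0.5345
G1 X-7.67 Y4.12 E0.5942
G1 X-11.20 Y3.49 E0.6538
G1 X-13.92 Y1.22 E0.7127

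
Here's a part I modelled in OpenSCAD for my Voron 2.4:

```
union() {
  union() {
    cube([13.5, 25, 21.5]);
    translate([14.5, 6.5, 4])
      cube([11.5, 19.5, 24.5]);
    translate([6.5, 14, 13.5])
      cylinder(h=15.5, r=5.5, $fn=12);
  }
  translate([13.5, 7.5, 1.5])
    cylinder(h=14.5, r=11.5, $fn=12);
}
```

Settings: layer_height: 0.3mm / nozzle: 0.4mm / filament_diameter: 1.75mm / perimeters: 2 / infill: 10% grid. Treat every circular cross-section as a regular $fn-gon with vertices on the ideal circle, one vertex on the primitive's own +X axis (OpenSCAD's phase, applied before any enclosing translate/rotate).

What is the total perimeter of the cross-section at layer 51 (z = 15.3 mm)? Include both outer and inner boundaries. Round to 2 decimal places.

116.62 mm

At z = 15.3 mm: the cube is present — its section is the full 13.5×25 rectangle (perimeter 77.00 mm); the 11.5×19.5 cube at (14.5, 6.5) contributes its full rectangle (perimeter 62.00 mm); the cylinder at (6.5, 14): section is a regular 12-gon, circumradius r=5.5 (perimeter = 2·12·5.500·sin(180°/12) = 34.16 mm); Merging all regions: the regions partially overlap (shared area 90.75 mm²), so the edge portions inside another operand are dropped and the merged outline is re-measured after clipping — boundary = 139.00 mm; the r=11.5 cylinder at (13.5, 7.5) gives a regular 12-gon of circumradius 11.5 (constant along its height) (perimeter = 2·12·11.500·sin(180°/12) = 71.43 mm); Merging all regions: the regions partially overlap (shared area 274.97 mm²), so the edge portions inside another operand are dropped and the merged outline is re-measured after clipping — boundary = 116.62 mm. Overall, the cross-section is a single solid region. Total boundary length (outer) = 116.62 mm.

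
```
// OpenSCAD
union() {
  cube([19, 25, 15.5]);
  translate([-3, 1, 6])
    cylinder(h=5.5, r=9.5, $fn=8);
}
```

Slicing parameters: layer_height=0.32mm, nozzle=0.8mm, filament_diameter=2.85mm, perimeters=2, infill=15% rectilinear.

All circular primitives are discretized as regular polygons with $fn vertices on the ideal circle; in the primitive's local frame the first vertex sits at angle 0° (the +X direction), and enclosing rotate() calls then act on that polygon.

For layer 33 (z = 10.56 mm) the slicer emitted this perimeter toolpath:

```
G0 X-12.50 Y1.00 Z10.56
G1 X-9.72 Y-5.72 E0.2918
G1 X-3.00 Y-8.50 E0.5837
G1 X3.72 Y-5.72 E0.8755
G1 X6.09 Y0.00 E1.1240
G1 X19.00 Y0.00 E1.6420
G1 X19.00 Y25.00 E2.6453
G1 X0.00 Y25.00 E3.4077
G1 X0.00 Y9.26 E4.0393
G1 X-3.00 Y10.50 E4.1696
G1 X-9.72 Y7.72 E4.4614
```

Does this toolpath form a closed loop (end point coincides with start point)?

Start point (G0): (-12.50, 1.00). End point (last G1): the path does not return to the start — open.

no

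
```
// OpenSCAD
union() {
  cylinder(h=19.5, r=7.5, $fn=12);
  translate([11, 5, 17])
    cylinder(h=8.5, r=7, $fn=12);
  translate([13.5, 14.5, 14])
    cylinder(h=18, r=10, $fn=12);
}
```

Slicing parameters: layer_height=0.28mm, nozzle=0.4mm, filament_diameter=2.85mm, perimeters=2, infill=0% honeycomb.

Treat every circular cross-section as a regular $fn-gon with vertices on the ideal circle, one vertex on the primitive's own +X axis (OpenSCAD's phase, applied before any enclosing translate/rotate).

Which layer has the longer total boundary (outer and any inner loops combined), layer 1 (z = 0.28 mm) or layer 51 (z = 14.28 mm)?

Layer 1 (z = 0.28): the r=7.5 cylinder contributes a regular 12-gon of circumradius 7.5 (perimeter = 2·12·7.500·sin(180°/12) = 46.59 mm); the cylinder at (11, 5) does not reach this height (z outside [17, 25.5]); the cylinder at (13.5, 14.5) is not intersected at this z (z outside [14, 32]); Combining (union): only the r=7.5 cylinder is present, so the union is just that shape — boundary = 46.59 mm. So its perimeter = 46.59 mm. Layer 51 (z = 14.28): the r=7.5 cylinder contributes a regular 12-gon of circumradius 7.5 (perimeter = 2·12·7.500·sin(180°/12) = 46.59 mm); the cylinder at (11, 5) does not reach this height (z outside [17, 25.5]); the r=10 cylinder at (13.5, 14.5) contributes a regular 12-gon of circumradius 10 (perimeter = 2·12·10.000·sin(180°/12) = 62.12 mm); Taking the union: the 2 present regions are separate (no shared area or edge), so areas and boundary lengths simply add and each stays a separate island — boundary = 108.70 mm. So its perimeter = 108.70 mm. Layer 51 is larger (108.70 vs 46.59 mm).

layer 51 (z = 14.28 mm)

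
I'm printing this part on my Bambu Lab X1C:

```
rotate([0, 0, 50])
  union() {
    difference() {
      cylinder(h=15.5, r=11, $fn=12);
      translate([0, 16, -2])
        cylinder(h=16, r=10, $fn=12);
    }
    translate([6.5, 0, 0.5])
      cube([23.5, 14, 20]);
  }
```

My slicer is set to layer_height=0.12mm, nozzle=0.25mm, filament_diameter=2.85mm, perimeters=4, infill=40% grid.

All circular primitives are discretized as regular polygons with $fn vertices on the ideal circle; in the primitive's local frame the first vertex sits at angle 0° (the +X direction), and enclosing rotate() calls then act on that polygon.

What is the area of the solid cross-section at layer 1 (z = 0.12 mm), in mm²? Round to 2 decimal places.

At z = 0.12 mm: the r=11 cylinder gives a regular 12-gon of circumradius 11 (constant along its height) (area = (12/2)·11.000²·sin(360°/12) = 363.00 mm²); the r=10 cylinder at (0, 16) gives a regular 12-gon of circumradius 10 (constant along its height) (area = (12/2)·10.000²·sin(360°/12) = 300.00 mm²); Taking the first minus the rest: starting from the r=11 cylinder (363.00 mm²), the r=10 cylinder at (0, 16) partially overlaps it — only the 40.03 mm² overlap (of its 300.00 mm²) is removed, clipping the outline — area = 322.97 mm²; the cube at (6.5, 0) does not reach this height (z outside [0.5, 20.5]); Combining (union): only the result so far is present, so the union is just that shape — area = 322.97 mm²; (whole slice rotated 50° about Z — lengths, areas and connectivity unchanged). Overall, the cross-section is a single solid region. Net area = 322.97 mm².

322.97 mm²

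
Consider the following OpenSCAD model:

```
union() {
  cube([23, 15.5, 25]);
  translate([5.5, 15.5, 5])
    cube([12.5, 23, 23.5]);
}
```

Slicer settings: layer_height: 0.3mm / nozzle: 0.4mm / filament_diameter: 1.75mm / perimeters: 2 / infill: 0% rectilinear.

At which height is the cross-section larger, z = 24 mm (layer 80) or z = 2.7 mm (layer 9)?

layer 80 (z = 24 mm)

Layer 80 (z = 24): the 23×15.5 cube contributes its full rectangle (area 356.50 mm²); the cube at (5.5, 15.5) (footprint 12.5×23) is included at this height (area 287.50 mm²); Taking the union: the 2 present regions share edge segments without overlapping in area, so areas simply add but the touching pieces fuse into one outline (the shared edge portions become interior and drop out of the boundary) — area = 644.00 mm². So its area = 644.00 mm². Layer 9 (z = 2.7): the cube (footprint 23×15.5) is included at this height (area 356.50 mm²); the cube at (5.5, 15.5) does not reach this height (z outside [5, 28.5]); Combining (union): only the 23×15.5 cube is present, so the union is just that shape — area = 356.50 mm². So its area = 356.50 mm². Layer 80 is larger (644.00 vs 356.50 mm²).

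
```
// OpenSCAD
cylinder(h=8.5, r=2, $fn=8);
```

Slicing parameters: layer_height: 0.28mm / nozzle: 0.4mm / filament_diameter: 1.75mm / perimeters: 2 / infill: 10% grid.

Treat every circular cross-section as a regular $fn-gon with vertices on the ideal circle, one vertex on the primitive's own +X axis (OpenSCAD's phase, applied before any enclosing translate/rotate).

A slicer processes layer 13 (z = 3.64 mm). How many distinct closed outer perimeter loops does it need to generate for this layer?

1

At z = 3.64 mm: the r=2 cylinder contributes a regular 8-gon of circumradius 2. The result has 1 disconnected region.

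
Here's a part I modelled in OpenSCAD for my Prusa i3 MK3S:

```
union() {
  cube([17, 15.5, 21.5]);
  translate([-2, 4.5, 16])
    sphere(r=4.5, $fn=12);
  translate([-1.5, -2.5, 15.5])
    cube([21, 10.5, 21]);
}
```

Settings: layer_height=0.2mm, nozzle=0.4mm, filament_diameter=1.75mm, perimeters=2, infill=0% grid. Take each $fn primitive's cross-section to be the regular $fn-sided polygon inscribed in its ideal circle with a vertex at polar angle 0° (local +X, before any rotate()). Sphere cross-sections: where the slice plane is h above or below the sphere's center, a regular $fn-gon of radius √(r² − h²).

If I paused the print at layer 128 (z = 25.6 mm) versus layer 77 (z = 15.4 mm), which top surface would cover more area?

layer 77 (z = 15.4 mm)

Layer 128 (z = 25.6): the cube is absent (z outside [0, 21.5]); the sphere at (-2, 4.5) is not intersected at this z (|z−center|=9.600 > r=4.5); the cube at (-1.5, -2.5) (footprint 21×10.5) is included at this height (area 220.50 mm²); Combining (union): only the 21×10.5 cube at (-1.5, -2.5) is present, so the union is just that shape — area = 220.50 mm². So its area = 220.50 mm². Layer 77 (z = 15.4): the cube (footprint 17×15.5) is included at this height (area 263.50 mm²); the r=4.5 sphere at (-2, 4.5) contributes a regular 12-gon of circumradius √(4.5²−0.6²) = 4.460 (area = (12/2)·4.460²·sin(360°/12) = 59.67 mm²); the cube at (-1.5, -2.5) does not reach this height (z outside [15.5, 36.5]); Merging all regions: the regions partially overlap — summed areas 323.17 mm² minus the doubly-counted overlap 13.07 mm² gives 310.10 mm² — area = 310.10 mm². So its area = 310.10 mm². Layer 77 is larger (310.10 vs 220.50 mm²).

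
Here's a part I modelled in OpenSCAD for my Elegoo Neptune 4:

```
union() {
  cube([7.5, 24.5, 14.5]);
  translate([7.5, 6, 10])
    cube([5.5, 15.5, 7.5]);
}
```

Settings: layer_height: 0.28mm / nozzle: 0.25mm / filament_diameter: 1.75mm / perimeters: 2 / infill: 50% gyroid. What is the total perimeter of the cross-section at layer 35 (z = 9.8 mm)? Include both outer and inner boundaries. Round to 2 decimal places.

At z = 9.8 mm: the cube is present — its section is the full 7.5×24.5 rectangle (perimeter 64.00 mm); the cube at (7.5, 6) does not reach this height (z outside [10, 17.5]); Combining (union): only the 7.5×24.5 cube is present, so the union is just that shape — boundary = 64.00 mm. Overall, the cross-section is a single solid region. Total boundary length (outer) = 64.00 mm.

64.00 mm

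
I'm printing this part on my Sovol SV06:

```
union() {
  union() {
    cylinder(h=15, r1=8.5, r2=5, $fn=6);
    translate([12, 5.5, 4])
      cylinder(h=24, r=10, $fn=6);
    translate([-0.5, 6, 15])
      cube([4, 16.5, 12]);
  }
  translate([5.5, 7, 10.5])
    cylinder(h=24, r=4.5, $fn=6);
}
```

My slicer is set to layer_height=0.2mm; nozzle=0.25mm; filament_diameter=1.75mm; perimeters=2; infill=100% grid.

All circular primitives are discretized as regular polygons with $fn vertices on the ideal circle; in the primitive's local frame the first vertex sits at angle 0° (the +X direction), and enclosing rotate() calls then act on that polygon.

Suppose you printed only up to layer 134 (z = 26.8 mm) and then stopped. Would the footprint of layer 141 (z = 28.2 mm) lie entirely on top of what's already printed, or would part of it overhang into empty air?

Compare the two slices. At z = 26.8: the cone is absent (z outside [0, 15]); the r=10 cylinder at (12, 5.5) contributes a regular 6-gon of circumradius 10 (area = (6/2)·10.000²·sin(360°/6) = 259.81 mm²); the cube at (-0.5, 6) (footprint 4×16.5) is included at this height (area 66.00 mm²); Combining (union): the regions partially overlap — summed areas 325.81 mm² minus the doubly-counted overlap 1.27 mm² gives 324.54 mm² — area = 324.54 mm²; the r=4.5 cylinder at (5.5, 7) gives a regular 6-gon of circumradius 4.5 (constant along its height) (area = (6/2)·4.500²·sin(360°/6) = 52.61 mm²); Taking the union: the regions partially overlap — summed areas 377.15 mm² minus the doubly-counted overlap 49.82 mm² gives 327.33 mm² — area = 327.33 mm². At z = 28.2: the cone does not reach this height (z outside [0, 15]); the cylinder at (12, 5.5) is absent (z outside [4, 28]); the cube at (-0.5, 6) is absent (z outside [15, 27]); Combining (union): nothing is present at this height; the r=4.5 cylinder at (5.5, 7) contributes a regular 6-gon of circumradius 4.5 (area = (6/2)·4.500²·sin(360°/6) = 52.61 mm²); Taking the union: only the r=4.5 cylinder at (5.5, 7) is present, so the union is just that shape — area = 52.61 mm². Checking containment: the cross-section at z = 28.2 is a subset of the cross-section at z = 26.8.

entirely on top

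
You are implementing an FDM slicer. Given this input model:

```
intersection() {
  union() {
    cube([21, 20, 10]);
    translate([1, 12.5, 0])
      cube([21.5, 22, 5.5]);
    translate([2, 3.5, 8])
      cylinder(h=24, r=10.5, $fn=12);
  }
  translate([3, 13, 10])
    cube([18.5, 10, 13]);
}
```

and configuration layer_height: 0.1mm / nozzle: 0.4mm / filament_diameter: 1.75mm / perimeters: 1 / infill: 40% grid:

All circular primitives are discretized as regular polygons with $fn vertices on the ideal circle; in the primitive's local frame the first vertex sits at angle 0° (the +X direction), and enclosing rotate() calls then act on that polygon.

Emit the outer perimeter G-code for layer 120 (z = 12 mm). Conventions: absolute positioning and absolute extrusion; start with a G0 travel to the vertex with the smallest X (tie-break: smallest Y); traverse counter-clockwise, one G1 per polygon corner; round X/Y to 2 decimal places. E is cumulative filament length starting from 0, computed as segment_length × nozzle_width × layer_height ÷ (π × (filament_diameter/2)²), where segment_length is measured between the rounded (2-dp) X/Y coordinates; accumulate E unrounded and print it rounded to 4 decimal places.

At z = 12 mm: the cube is absent (z outside [0, 10]); the cube at (1, 12.5) is not intersected at this z (z outside [0, 5.5]); the r=10.5 cylinder at (2, 3.5) gives a regular 12-gon of circumradius 10.5 (constant along its height); Merging all regions: only the r=10.5 cylinder at (2, 3.5) is present, so the union is just that shape — 1 connected region; the 18.5×10 cube at (3, 13) contributes its full rectangle; Keeping only the common overlap: the 18.5×10 cube at (3, 13) partially overlaps that combined region; clipping to the common part keeps 1.00 mm² — 1 connected region. The outline is a single polygon with 3 vertices. Extrusion per mm of travel: 0.4 × 0.1 / (π × 0.875²) = 0.016630. Accumulating E over each segment gives final E = 0.1045.

G0 X3.00 Y13.00 Z12.00
G1 X5.73 Y13.00 E0.0454
G1 X3.00 Y13.73 E0.0924
G1 X3.00 Y13.00 E0.1045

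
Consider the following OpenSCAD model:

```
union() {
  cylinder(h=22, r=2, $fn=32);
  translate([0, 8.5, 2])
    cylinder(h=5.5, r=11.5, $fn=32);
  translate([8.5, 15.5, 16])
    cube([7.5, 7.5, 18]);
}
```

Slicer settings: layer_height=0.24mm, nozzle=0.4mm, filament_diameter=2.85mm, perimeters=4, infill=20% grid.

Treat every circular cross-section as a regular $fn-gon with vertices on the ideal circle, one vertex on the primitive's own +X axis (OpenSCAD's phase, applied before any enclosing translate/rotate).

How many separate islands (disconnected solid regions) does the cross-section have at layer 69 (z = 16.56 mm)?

At z = 16.56 mm: the cylinder: section is a regular 32-gon, circumradius r=2; the cylinder at (0, 8.5) is not intersected at this z (z outside [2, 7.5]); the cube at (8.5, 15.5) is present — its section is the full 7.5×7.5 rectangle; Taking the union: the 2 present regions are separate (no shared area or edge), so areas and boundary lengths simply add and each stays a separate island — 2 connected regions. Overall, the cross-section has 2 separate islands. Island count = 2.

2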